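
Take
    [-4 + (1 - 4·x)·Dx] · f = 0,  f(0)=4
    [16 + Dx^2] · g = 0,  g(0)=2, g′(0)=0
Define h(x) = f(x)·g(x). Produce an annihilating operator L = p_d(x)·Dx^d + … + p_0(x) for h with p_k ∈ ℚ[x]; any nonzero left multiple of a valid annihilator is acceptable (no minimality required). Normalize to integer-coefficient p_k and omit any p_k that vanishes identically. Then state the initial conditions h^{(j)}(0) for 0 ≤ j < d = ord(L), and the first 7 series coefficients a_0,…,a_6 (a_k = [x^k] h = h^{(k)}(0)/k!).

L = (-16 + 64·x) + 8·Dx + (-1 + 4·x)·Dx^2  (order 2).
h: a_k = 8, 32, 64, 256, 3328/3, 13312/3, 796672/45, …
ICs: h(0) = 8, h′(0) = 32.

f: a_k = 4, 16, 64, 256, 1024, 4096, 16384, …
g: a_k = 2, 0, -16, 0, 64/3, 0, -512/45, …
h₀=f·g: eliminate ⇒ L₀, order ≤ 1·2.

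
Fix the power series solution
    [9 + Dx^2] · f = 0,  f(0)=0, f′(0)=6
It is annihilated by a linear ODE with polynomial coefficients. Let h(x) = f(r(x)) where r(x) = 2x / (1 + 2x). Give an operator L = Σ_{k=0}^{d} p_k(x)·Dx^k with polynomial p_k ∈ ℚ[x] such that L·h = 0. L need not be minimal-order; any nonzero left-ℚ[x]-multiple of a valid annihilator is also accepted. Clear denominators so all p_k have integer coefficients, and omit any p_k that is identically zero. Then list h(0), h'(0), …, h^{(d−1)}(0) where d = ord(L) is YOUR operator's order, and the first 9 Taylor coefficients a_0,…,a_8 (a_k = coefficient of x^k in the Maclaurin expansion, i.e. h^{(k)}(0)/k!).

f: a_k = 0, 6, 0, -9, 0, 81/20, 0, -243/280, 0, …
Change of var in L_f (x↦r) gives L₀.
L = 36 + (4 + 24·x + 48·x^2 + 32·x^3)·Dx + (1 + 8·x + 24·x^2 + 32·x^3 + 16·x^4)·Dx^2  (order 2).
h: a_k = 0, 12, -24, -24, 336, -7032/5, 4080, -309648/35, 60576/5, …
ICs: h(0) = 0, h′(0) = 12.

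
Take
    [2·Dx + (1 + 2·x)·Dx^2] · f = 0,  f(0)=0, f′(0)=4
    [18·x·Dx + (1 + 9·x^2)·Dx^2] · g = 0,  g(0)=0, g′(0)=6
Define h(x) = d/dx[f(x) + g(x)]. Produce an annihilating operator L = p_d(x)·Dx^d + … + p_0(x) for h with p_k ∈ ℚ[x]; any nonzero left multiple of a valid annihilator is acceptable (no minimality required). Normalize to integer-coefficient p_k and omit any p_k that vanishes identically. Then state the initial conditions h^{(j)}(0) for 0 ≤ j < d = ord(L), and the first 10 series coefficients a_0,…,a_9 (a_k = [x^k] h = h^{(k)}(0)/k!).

f: a_k = 0, 4, -4, 16/3, -8, 64/5, -64/3, 256/7, -64, 1024/9, …
g: a_k = 0, 6, 0, -18, 0, 486/5, 0, -4374/7, 0, 4374, …
h₀=f+g: left-lcm gives L₀, ord ≤ 4.
h₀' ⇒ L via d/dx closure of L₀.
L = (-18 - 108·x + 486·x^2 + 324·x^3) + (-13 - 36·x + 135·x^2 + 972·x^3 + 648·x^4)·Dx + (-1 + 7·x + 18·x^2 + 81·x^3 + 243·x^4 + 162·x^5)·Dx^2  (order 2).
h: a_k = 10, -8, -38, -32, 550, -128, -4118, -512, 40390, -2048, …
ICs: h(0) = 10, h′(0) = -8.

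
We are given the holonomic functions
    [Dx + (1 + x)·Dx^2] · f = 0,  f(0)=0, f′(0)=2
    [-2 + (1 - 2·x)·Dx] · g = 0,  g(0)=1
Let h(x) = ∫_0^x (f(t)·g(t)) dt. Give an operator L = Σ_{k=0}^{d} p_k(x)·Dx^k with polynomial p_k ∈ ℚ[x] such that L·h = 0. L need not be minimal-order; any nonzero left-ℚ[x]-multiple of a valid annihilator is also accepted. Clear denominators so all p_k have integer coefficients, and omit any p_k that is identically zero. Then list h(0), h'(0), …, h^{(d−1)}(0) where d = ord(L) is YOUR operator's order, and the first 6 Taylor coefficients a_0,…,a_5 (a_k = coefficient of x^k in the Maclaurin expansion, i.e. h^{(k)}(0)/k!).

f: a_k = 0, 2, -1, 2/3, -1/2, 2/5, …
g: a_k = 1, 2, 4, 8, 16, 32, …
L₀ := L_f ⊗_s L_g (sym. prod.), ord ≤ 2.
Integrate: L := L₀·Dx.
L = 2·Dx + (3 + 6·x)·Dx^2 + (-1 + x + 2·x^2)·Dx^3  (order 3).
h: a_k = 0, 0, 1, 1, 5/3, 77/30, …
ICs: h(0) = 0, h′(0) = 0, h′′(0) = 2.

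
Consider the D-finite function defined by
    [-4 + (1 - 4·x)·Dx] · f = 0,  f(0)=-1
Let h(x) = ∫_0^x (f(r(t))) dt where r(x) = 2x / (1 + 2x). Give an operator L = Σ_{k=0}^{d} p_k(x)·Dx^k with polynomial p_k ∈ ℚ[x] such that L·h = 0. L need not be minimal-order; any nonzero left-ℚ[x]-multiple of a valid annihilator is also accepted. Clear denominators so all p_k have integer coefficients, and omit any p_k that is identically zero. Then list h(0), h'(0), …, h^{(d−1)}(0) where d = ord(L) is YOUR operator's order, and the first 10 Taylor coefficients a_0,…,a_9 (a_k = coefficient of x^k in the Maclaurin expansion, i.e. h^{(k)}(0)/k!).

L = 8·Dx + (-1 + 4·x + 12·x^2)·Dx^2  (order 2).
h: a_k = 0, -1, -4, -16, -72, -1728/5, -1728, -62208/7, -46656, -248832, …
ICs: h(0) = 0, h′(0) = -1.

f: a_k = -1, -4, -16, -64, -256, -1024, -4096, -16384, -65536, -262144, …
L₀ from L_f via x↦r, Dx↦r'^{-1}Dx.
h=∫₀ˣh₀: take L = L₀·Dx.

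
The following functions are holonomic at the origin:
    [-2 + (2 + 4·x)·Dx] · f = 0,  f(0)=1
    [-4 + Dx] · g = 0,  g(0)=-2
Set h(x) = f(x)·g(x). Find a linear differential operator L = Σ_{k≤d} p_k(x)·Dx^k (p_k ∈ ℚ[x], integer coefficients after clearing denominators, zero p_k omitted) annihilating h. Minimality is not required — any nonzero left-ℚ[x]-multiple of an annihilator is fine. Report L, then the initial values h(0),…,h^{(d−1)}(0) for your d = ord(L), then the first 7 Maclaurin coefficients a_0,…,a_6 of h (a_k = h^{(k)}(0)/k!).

L = (-5 - 8·x) + (1 + 2·x)·Dx  (order 1).
h: a_k = -2, -10, -23, -103/3, -449/12, -1949/60, -1643/72, …
ICs: h(0) = -2.

f: a_k = 1, 1, -1/2, 1/2, -5/8, 7/8, -21/16, …
g: a_k = -2, -8, -16, -64/3, -64/3, -256/15, -512/45, …
L₀ := L_f ⊗_s L_g (sym. prod.), ord ≤ 1.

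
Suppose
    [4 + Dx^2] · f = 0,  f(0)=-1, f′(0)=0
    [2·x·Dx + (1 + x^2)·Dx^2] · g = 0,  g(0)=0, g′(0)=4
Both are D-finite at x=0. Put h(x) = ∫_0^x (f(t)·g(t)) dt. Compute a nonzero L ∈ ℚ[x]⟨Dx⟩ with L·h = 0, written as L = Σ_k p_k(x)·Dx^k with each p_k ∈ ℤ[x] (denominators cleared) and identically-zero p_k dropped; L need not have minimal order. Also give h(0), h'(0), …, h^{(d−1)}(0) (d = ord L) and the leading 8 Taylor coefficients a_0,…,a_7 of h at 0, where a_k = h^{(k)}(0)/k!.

f: a_k = -1, 0, 2, 0, -2/3, 0, 4/45, 0, …
g: a_k = 0, 4, 0, -4/3, 0, 4/5, 0, -4/7, …
L₀ := L_f ⊗_s L_g (sym. prod.), ord ≤ 4.
Integrate: L := L₀·Dx.
L = (160 + 464·x^2 + 464·x^4 + 256·x^6 + 64·x^8)·Dx + (96·x + 224·x^3 + 192·x^5 + 64·x^7)·Dx^2 + (60 + 188·x^2 + 216·x^4 + 128·x^6 + 32·x^8)·Dx^3 + (24·x + 56·x^3 + 48·x^5 + 16·x^7)·Dx^4 + (5 + 18·x^2 + 25·x^4 + 16·x^6 + 4·x^8)·Dx^5  (order 5).
h: a_k = 0, 0, -2, 0, 7/3, 0, -46/45, 0, …
ICs: h(0) = 0, h′(0) = 0, h′′(0) = -4, h′′′(0) = 0, h′′′′(0) = 56.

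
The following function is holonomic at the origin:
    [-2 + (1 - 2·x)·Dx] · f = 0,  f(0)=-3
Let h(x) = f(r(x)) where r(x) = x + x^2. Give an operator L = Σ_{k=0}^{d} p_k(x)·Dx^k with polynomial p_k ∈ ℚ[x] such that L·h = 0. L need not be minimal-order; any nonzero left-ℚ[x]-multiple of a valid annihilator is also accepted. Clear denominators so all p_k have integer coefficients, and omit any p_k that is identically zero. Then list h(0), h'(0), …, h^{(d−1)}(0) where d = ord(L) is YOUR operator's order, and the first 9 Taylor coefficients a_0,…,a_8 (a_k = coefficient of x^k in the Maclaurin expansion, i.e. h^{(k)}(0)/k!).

L = (2 + 4·x) + (-1 + 2·x + 2·x^2)·Dx  (order 1).
h: a_k = -3, -6, -18, -48, -132, -360, -984, -2688, -7344, …
ICs: h(0) = -3.

f: a_k = -3, -6, -12, -24, -48, -96, -192, -384, -768, …
L₀ from L_f via x↦r, Dx↦r'^{-1}Dx.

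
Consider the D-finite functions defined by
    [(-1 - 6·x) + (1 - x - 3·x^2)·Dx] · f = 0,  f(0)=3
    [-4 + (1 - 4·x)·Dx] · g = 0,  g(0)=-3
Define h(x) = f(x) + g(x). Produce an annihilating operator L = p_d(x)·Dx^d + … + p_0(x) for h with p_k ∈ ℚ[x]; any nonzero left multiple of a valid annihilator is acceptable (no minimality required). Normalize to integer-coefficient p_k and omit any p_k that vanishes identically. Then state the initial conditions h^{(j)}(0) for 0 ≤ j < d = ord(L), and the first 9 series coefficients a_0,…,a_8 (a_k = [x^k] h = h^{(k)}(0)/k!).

L = (-72·x + 72·x^2 - 96·x^3) + (8 - 6·x - 66·x^2 + 112·x^3 - 192·x^4)·Dx + (-1 + 7·x - 15·x^2 + 10·x^3 + 20·x^4 - 48·x^5)·Dx^2  (order 2).
h: a_k = 0, -9, -36, -171, -711, -2952, -11997, -48501, -195084, …
ICs: h(0) = 0, h′(0) = -9.

f: a_k = 3, 3, 12, 21, 57, 120, 291, 651, 1524, …
g: a_k = -3, -12, -48, -192, -768, -3072, -12288, -49152, -196608, …
L₀ := lclm(L_f,L_g); ord L₀ ≤ 1+1.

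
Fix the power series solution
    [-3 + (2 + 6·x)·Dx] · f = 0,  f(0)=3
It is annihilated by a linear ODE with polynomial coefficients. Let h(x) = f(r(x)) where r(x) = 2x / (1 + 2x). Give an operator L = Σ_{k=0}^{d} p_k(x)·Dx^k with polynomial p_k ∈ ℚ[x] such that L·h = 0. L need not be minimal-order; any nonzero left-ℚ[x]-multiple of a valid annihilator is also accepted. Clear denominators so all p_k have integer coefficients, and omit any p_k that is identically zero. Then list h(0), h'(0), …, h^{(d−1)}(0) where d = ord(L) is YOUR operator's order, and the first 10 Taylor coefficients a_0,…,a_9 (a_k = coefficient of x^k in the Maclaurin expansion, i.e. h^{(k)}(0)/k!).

f: a_k = 3, 9/2, -27/8, 81/16, -1215/128, 5103/256, -45927/1024, 216513/2048, -8444007/32768, 42220035/65536, …
Change of var in L_f (x↦r) gives L₀.
L = -3 + (1 + 10·x + 16·x^2)·Dx  (order 1).
h: a_k = 3, 9, -63/2, 261/2, -5031/8, 27207/8, -318915/16, 1975005/16, -101709495/128, 673558515/128, …
ICs: h(0) = 3.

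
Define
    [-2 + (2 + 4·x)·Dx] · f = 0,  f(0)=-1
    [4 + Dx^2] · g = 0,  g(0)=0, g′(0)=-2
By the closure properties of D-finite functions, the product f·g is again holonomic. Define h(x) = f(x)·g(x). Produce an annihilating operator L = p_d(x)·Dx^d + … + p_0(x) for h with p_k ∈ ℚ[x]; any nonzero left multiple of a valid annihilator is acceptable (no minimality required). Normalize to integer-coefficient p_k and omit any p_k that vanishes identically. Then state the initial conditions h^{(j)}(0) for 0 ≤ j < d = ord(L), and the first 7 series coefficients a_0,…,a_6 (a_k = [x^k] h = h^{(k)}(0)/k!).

L = (7 + 16·x + 16·x^2) + (-2 - 4·x)·Dx + (1 + 4·x + 4·x^2)·Dx^2  (order 2).
h: a_k = 0, 2, 2, -7/3, -1/3, -19/60, 27/20, …
ICs: h(0) = 0, h′(0) = 2.

f: a_k = -1, -1, 1/2, -1/2, 5/8, -7/8, 21/16, …
g: a_k = 0, -2, 0, 4/3, 0, -4/15, 0, …
L₀ := L_f ⊗_s L_g (sym. prod.), ord ≤ 2.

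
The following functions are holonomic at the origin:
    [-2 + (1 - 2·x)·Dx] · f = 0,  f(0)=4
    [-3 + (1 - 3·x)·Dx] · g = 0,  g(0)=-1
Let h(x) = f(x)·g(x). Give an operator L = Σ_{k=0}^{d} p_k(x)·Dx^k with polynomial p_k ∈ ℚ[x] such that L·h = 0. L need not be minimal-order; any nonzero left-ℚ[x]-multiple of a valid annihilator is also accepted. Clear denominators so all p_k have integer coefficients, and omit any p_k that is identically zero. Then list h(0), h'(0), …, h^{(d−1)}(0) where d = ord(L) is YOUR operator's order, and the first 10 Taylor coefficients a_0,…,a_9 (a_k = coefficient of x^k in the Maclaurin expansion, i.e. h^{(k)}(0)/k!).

L = (-5 + 12·x) + (1 - 5·x + 6·x^2)·Dx  (order 1).
h: a_k = -4, -20, -76, -260, -844, -2660, -8236, -25220, -76684, -232100, …
ICs: h(0) = -4.

f: a_k = 4, 8, 16, 32, 64, 128, 256, 512, 1024, 2048, …
g: a_k = -1, -3, -9, -27, -81, -243, -729, -2187, -6561, -19683, …
Product ⇒ symmetric product L₀, ord ≤ 1.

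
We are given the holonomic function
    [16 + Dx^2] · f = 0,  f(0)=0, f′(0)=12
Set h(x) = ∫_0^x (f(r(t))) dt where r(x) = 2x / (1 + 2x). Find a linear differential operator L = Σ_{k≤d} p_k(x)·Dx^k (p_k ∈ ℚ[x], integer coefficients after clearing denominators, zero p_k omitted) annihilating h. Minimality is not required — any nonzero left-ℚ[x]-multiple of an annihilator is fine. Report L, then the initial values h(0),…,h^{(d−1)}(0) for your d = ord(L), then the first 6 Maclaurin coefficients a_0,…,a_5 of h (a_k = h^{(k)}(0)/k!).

f: a_k = 0, 12, 0, -32, 0, 128/5, …
h₀=f(r): pull back L_f along r ⇒ L₀.
h=∫₀ˣh₀: take L = L₀·Dx.
L = 64·Dx + (4 + 24·x + 48·x^2 + 32·x^3)·Dx^2 + (1 + 8·x + 24·x^2 + 32·x^3 + 16·x^4)·Dx^3  (order 3).
h: a_k = 0, 0, 12, -16, -40, 1344/5, …
ICs: h(0) = 0, h′(0) = 0, h′′(0) = 24.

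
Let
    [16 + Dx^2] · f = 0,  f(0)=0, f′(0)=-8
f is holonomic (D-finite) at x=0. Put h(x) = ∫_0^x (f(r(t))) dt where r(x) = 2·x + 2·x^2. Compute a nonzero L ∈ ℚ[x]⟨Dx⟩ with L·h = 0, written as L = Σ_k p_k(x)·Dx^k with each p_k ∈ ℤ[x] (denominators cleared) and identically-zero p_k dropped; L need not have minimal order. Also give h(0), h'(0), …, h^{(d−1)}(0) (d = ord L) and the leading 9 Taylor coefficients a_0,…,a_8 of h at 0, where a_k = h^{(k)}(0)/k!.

L = (64 + 384·x + 768·x^2 + 512·x^3)·Dx - 2·Dx^2 + (1 + 2·x)·Dx^3  (order 3).
h: a_k = 0, 0, -8, -16/3, 128/3, 512/5, -256/45, -2560/7, -182272/315, …
ICs: h(0) = 0, h′(0) = 0, h′′(0) = -16.

f: a_k = 0, -8, 0, 64/3, 0, -256/15, 0, 2048/315, 0, …
L₀ from L_f via x↦r, Dx↦r'^{-1}Dx.
Integrate: L := L₀·Dx.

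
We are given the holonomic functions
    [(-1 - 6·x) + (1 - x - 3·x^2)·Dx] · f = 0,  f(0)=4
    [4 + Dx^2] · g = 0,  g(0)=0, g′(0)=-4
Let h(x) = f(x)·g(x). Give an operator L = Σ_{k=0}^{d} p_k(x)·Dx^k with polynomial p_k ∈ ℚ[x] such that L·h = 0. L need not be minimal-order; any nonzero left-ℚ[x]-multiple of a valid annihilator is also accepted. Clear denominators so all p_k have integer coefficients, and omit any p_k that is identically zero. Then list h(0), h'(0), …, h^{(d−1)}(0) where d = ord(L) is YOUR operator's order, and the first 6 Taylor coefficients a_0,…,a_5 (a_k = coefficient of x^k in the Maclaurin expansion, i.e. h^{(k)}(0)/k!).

f: a_k = 4, 4, 16, 28, 76, 160, …
g: a_k = 0, -4, 0, 8/3, 0, -8/15, …
Product ⇒ symmetric product L₀, ord ≤ 2.
L = (2 + 4·x + 12·x^2) + (2 + 12·x)·Dx + (-1 + x + 3·x^2)·Dx^2  (order 2).
h: a_k = 0, -16, -16, -160/3, -304/3, -3952/15, …
ICs: h(0) = 0, h′(0) = -16.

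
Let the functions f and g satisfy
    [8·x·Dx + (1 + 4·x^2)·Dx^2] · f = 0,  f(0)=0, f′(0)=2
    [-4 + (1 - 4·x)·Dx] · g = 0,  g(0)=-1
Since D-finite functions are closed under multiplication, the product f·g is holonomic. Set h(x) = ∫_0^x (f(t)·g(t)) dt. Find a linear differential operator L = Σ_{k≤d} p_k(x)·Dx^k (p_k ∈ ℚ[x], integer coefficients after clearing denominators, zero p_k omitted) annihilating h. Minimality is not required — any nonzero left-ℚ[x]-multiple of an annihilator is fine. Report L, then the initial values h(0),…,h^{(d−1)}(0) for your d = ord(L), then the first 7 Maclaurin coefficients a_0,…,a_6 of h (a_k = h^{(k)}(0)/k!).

f: a_k = 0, 2, 0, -8/3, 0, 32/5, 0, …
g: a_k = -1, -4, -16, -64, -256, -1024, -4096, …
h₀=f·g: eliminate ⇒ L₀, order ≤ 2·1.
Integrate: L := L₀·Dx.
L = 32·x·Dx + (8 - 8·x + 64·x^2)·Dx^2 + (-1 + 4·x - 4·x^2 + 16·x^3)·Dx^3  (order 3).
h: a_k = 0, 0, -1, -8/3, -22/3, -352/15, -3568/45, …
ICs: h(0) = 0, h′(0) = 0, h′′(0) = -2.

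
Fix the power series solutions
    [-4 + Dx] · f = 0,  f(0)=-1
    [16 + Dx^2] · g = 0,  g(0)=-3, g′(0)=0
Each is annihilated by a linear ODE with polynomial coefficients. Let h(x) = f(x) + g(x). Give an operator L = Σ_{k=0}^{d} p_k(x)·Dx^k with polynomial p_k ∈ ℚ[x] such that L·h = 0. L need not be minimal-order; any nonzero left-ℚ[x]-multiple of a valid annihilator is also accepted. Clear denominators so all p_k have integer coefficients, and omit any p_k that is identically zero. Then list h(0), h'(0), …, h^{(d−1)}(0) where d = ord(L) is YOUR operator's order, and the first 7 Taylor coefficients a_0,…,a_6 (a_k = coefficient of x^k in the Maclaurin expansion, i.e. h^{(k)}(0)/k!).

f: a_k = -1, -4, -8, -32/3, -32/3, -128/15, -256/45, …
g: a_k = -3, 0, 24, 0, -32, 0, 256/15, …
Weyl lclm of L_f,L_g ⇒ L₀ (ord ≤ 3).
L = -64 + 16·Dx - 4·Dx^2 + Dx^3  (order 3).
h: a_k = -4, -4, 16, -32/3, -128/3, -128/15, 512/45, …
ICs: h(0) = -4, h′(0) = -4, h′′(0) = 32.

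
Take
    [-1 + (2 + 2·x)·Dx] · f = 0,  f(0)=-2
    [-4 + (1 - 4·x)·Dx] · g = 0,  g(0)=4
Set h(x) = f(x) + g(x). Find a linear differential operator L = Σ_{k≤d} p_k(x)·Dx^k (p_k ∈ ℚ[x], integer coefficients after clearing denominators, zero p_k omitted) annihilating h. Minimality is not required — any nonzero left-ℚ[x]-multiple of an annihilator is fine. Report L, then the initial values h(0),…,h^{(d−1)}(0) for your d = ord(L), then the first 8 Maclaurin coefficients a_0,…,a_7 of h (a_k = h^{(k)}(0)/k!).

f: a_k = -2, -1, 1/4, -1/8, 5/64, -7/128, 21/512, -33/1024, …
g: a_k = 4, 16, 64, 256, 1024, 4096, 16384, 65536, …
Weyl lclm of L_f,L_g ⇒ L₀ (ord ≤ 2).
L = (68 + 48·x) + (-129 - 248·x - 144·x^2)·Dx + (14 - 18·x - 128·x^2 - 96·x^3)·Dx^2  (order 2).
h: a_k = 2, 15, 257/4, 2047/8, 65541/64, 524281/128, 8388629/512, 67108831/1024, …
ICs: h(0) = 2, h′(0) = 15.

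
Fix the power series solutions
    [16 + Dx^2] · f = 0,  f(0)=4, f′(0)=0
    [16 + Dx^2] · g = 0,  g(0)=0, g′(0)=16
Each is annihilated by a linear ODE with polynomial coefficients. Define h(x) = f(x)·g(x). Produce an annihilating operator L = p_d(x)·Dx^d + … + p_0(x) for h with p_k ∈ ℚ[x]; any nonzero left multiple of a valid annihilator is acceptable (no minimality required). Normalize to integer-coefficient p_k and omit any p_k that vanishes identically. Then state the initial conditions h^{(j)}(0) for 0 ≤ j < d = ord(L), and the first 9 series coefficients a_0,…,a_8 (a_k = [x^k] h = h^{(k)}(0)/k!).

f: a_k = 4, 0, -32, 0, 128/3, 0, -1024/45, 0, 2048/315, …
g: a_k = 0, 16, 0, -128/3, 0, 512/15, 0, -4096/315, 0, …
Sym-product of L_f,L_g gives L₀ (≤ ord 4).
L = 64·Dx + Dx^3  (order 3).
h: a_k = 0, 64, 0, -2048/3, 0, 32768/15, 0, -1048576/315, 0, …
ICs: h(0) = 0, h′(0) = 64, h′′(0) = 0.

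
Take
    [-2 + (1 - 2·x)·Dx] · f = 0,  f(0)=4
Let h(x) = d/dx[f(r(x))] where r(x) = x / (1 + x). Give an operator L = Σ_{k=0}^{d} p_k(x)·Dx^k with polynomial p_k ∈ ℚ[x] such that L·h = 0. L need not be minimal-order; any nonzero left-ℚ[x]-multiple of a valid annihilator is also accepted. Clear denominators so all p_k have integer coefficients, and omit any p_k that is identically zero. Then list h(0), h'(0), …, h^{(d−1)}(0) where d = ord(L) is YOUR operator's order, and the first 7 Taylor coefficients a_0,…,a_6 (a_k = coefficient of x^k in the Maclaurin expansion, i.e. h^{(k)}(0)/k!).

f: a_k = 4, 8, 16, 32, 64, 128, 256, …
f∘r: x↦r, Dx↦Dx/r' in L_f ⇒ L₀.
h₀' ⇒ L via d/dx closure of L₀.
L = 2 + (-1 + x)·Dx  (order 1).
h: a_k = 8, 16, 24, 32, 40, 48, 56, …
ICs: h(0) = 8.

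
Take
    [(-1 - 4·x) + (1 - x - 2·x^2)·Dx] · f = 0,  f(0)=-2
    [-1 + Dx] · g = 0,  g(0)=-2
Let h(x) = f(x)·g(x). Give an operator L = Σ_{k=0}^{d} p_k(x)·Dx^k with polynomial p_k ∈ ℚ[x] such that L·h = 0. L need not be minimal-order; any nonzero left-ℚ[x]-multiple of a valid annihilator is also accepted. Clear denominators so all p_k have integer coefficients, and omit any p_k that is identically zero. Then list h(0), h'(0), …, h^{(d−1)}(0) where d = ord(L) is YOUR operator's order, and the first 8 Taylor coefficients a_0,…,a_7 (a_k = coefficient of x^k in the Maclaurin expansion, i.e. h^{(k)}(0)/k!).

f: a_k = -2, -2, -6, -10, -22, -42, -86, -170, …
g: a_k = -2, -2, -1, -1/3, -1/12, -1/60, -1/360, -1/2520, …
L₀ := L_f ⊗_s L_g (sym. prod.), ord ≤ 1.
L = (2 + 3·x - 2·x^2) + (-1 + x + 2·x^2)·Dx  (order 1).
h: a_k = 4, 8, 18, 104/3, 425/6, 701/5, 50737/180, 177116/315, …
ICs: h(0) = 4.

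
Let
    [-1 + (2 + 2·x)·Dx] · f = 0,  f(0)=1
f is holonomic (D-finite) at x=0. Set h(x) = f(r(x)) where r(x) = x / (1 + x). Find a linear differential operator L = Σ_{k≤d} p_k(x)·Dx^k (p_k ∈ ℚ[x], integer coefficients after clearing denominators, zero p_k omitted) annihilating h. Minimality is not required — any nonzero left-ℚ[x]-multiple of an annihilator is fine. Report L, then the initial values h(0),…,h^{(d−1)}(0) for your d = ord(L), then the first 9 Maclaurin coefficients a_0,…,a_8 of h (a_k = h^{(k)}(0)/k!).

f: a_k = 1, 1/2, -1/8, 1/16, -5/128, 7/256, -21/1024, 33/2048, -429/32768, …
h₀=f(r): pull back L_f along r ⇒ L₀.
L = -1 + (2 + 6·x + 4·x^2)·Dx  (order 1).
h: a_k = 1, 1/2, -5/8, 13/16, -141/128, 399/256, -2353/1024, 7205/2048, -182461/32768, …
ICs: h(0) = 1.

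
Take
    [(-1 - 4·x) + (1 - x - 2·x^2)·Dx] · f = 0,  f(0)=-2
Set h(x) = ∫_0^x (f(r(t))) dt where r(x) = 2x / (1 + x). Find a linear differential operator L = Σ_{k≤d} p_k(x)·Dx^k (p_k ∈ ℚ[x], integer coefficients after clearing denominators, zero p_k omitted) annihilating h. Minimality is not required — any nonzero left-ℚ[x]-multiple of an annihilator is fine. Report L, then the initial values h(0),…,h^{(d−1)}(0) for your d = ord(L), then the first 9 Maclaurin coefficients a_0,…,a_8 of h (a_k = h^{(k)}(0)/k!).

L = (2 + 18·x)·Dx + (-1 - x + 9·x^2 + 9·x^3)·Dx^2  (order 2).
h: a_k = 0, -2, -2, -20/3, -9, -36, -54, -1620/7, -729/2, …
ICs: h(0) = 0, h′(0) = -2.

f: a_k = -2, -2, -6, -10, -22, -42, -86, -170, -342, …
L₀ from L_f via x↦r, Dx↦r'^{-1}Dx.
Integrate: L := L₀·Dx.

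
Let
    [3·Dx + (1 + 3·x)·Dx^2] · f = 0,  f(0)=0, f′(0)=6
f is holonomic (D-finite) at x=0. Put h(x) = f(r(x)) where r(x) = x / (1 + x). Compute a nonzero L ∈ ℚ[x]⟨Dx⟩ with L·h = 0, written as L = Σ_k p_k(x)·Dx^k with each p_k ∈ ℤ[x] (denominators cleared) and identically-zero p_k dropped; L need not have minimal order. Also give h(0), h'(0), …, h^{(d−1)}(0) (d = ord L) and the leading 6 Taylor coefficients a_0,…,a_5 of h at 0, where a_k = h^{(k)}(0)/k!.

f: a_k = 0, 6, -9, 18, -81/2, 486/5, …
L₀ from L_f via x↦r, Dx↦r'^{-1}Dx.
L = (5 + 8·x)·Dx + (1 + 5·x + 4·x^2)·Dx^2  (order 2).
h: a_k = 0, 6, -15, 42, -255/2, 2046/5, …
ICs: h(0) = 0, h′(0) = 6.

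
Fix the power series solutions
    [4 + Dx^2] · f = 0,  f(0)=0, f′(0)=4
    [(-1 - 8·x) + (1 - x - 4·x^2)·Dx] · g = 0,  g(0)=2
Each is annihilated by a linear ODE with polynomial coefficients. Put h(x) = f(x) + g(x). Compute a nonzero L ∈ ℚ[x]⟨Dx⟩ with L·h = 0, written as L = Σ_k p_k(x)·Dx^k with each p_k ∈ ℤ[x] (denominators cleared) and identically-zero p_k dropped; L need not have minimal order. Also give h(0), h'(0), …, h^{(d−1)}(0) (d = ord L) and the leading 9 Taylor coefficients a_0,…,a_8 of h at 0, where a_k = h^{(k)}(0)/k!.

L = (-116 - 1008·x - 968·x^2 - 2688·x^3 - 640·x^4 - 1024·x^5) + (28 + 4·x - 8·x^2 - 200·x^3 - 480·x^4 - 384·x^5 - 512·x^6)·Dx + (-29 - 252·x - 242·x^2 - 672·x^3 - 160·x^4 - 256·x^5)·Dx^2 + (7 + x - 2·x^2 - 50·x^3 - 120·x^4 - 96·x^5 - 128·x^6)·Dx^3  (order 3).
h: a_k = 2, 6, 10, 46/3, 58, 1958/15, 362, 277814/315, 2330, …
ICs: h(0) = 2, h′(0) = 6, h′′(0) = 20.

f: a_k = 0, 4, 0, -8/3, 0, 8/15, 0, -16/315, 0, …
g: a_k = 2, 2, 10, 18, 58, 130, 362, 882, 2330, …
L₀ := lclm(L_f,L_g); ord L₀ ≤ 2+1.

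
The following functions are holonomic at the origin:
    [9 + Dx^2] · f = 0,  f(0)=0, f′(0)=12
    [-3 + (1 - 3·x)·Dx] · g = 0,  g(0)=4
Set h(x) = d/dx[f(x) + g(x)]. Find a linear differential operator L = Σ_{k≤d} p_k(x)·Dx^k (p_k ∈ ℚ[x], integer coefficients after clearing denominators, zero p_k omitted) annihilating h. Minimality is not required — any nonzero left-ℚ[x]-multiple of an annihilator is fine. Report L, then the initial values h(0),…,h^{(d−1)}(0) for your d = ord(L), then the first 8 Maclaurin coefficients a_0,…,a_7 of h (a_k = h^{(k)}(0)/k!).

L = (702 - 324·x + 486·x^2) + (-63 + 243·x - 243·x^2 + 243·x^3)·Dx + (78 - 36·x + 54·x^2)·Dx^2 + (-7 + 27·x - 27·x^2 + 27·x^3)·Dx^3  (order 3).
h: a_k = 24, 72, 270, 1296, 9801/2, 17496, 1224477/20, 209952, …
ICs: h(0) = 24, h′(0) = 72, h′′(0) = 540.

f: a_k = 0, 12, 0, -18, 0, 81/10, 0, -243/140, …
g: a_k = 4, 12, 36, 108, 324, 972, 2916, 8748, …
Weyl lclm of L_f,L_g ⇒ L₀ (ord ≤ 3).
Differentiate: ansatz ord ≤ ord L₀ ⇒ L.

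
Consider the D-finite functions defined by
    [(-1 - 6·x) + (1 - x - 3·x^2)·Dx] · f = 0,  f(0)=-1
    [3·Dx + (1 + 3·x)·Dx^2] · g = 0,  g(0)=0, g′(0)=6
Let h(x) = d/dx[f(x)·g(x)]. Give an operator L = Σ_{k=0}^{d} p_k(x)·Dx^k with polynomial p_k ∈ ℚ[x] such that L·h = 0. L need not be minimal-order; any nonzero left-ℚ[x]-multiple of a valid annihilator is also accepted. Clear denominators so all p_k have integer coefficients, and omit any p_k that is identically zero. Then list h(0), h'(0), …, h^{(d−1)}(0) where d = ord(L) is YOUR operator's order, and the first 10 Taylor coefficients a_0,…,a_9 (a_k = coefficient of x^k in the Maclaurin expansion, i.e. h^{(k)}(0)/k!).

f: a_k = -1, -1, -4, -7, -19, -40, -97, -217, -508, -1159, …
g: a_k = 0, 6, -9, 18, -81/2, 486/5, -243, 4374/7, -6561/4, 4374, …
Sym-product of L_f,L_g gives L₀ (≤ ord 2).
h₀' ⇒ L via d/dx closure of L₀.
L = (34 + 162·x + 324·x^2) + (1 + 29·x + 180·x^2 + 252·x^3)·Dx + (-1 - 6·x - 2·x^2 + 33·x^3 + 36·x^4)·Dx^2  (order 2).
h: a_k = -6, 6, -99, 66, -1797/2, 3384/5, -73581/10, 259698/35, -8315973/140, 79923, …
ICs: h(0) = -6, h′(0) = 6.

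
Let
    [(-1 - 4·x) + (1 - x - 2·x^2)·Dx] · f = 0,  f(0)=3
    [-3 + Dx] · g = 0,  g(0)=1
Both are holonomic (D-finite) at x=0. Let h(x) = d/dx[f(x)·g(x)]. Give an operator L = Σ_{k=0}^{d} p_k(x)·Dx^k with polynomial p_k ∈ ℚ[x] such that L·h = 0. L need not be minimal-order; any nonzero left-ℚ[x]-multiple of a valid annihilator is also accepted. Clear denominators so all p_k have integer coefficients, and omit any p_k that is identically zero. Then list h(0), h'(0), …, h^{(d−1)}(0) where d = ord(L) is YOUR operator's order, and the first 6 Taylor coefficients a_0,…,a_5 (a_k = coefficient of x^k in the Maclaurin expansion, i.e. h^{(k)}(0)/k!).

L = (21 + 12·x - 39·x^2 - 12·x^3 + 36·x^4) + (-4 + 3·x + 15·x^2 - 4·x^3 - 12·x^4)·Dx  (order 1).
h: a_k = 12, 63, 207, 1137/2, 1431, 137637/40, …
ICs: h(0) = 12.

f: a_k = 3, 3, 9, 15, 33, 63, …
g: a_k = 1, 3, 9/2, 9/2, 27/8, 81/40, …
Product ⇒ symmetric product L₀, ord ≤ 1.
Derive L from L₀ (diff closure).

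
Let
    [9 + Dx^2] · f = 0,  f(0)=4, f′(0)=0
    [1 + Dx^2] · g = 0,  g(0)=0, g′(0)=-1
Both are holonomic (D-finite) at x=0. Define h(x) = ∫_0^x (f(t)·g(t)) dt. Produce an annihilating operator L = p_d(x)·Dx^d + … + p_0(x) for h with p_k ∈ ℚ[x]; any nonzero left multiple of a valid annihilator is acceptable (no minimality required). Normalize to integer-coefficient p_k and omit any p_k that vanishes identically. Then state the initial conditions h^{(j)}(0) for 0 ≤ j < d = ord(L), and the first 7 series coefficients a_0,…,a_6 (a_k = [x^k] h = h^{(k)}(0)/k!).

L = 64·Dx + 20·Dx^3 + Dx^5  (order 5).
h: a_k = 0, 0, -2, 0, 14/3, 0, -124/45, …
ICs: h(0) = 0, h′(0) = 0, h′′(0) = -4, h′′′(0) = 0, h′′′′(0) = 112.

f: a_k = 4, 0, -18, 0, 27/2, 0, -81/20, …
g: a_k = 0, -1, 0, 1/6, 0, -1/120, 0, …
Product ⇒ symmetric product L₀, ord ≤ 4.
h=∫h₀ ⇒ L = L₀·Dx.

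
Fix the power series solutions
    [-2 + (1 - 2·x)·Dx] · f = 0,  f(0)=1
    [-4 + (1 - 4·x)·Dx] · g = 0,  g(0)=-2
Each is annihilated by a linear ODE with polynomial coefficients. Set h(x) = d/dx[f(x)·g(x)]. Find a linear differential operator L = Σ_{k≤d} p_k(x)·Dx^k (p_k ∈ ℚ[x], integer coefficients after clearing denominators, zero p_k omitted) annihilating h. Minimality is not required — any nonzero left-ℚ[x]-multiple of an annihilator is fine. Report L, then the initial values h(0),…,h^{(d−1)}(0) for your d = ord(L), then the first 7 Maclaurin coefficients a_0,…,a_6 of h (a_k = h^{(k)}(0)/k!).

f: a_k = 1, 2, 4, 8, 16, 32, 64, …
g: a_k = -2, -8, -32, -128, -512, -2048, -8192, …
L₀ := L_f ⊗_s L_g (sym. prod.), ord ≤ 1.
Derive L from L₀ (diff closure).
L = (28 - 144·x + 192·x^2) + (-3 + 26·x - 72·x^2 + 64·x^3)·Dx  (order 1).
h: a_k = -12, -112, -720, -3968, -20160, -97536, -456960, …
ICs: h(0) = -12.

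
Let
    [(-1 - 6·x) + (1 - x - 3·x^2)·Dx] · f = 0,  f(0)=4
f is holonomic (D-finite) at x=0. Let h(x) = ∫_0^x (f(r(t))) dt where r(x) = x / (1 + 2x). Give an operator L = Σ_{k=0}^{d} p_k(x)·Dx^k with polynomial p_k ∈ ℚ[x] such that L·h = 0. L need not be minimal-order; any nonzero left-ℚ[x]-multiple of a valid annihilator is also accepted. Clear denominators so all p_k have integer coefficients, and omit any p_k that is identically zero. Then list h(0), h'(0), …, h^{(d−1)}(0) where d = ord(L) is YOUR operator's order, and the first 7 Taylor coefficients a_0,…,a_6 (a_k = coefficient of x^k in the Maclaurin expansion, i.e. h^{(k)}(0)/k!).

L = (1 + 8·x)·Dx + (-1 - 5·x - 5·x^2 + 2·x^3)·Dx^2  (order 2).
h: a_k = 0, 4, 2, 8/3, -5, 68/5, -112/3, …
ICs: h(0) = 0, h′(0) = 4.

f: a_k = 4, 4, 16, 28, 76, 160, 388, …
L₀ from L_f via x↦r, Dx↦r'^{-1}Dx.
∫: right-multiply L₀ by Dx.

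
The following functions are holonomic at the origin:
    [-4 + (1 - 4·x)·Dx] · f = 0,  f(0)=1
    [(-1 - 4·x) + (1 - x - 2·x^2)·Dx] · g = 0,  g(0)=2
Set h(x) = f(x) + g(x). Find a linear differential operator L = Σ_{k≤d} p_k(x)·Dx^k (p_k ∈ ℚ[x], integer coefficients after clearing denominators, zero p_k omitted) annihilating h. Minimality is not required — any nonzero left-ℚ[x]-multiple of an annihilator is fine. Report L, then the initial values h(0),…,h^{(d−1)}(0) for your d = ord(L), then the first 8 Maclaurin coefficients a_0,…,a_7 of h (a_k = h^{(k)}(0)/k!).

f: a_k = 1, 4, 16, 64, 256, 1024, 4096, 16384, …
g: a_k = 2, 2, 6, 10, 22, 42, 86, 170, …
Weyl lclm of L_f,L_g ⇒ L₀ (ord ≤ 2).
L = (-8 - 144·x + 96·x^2 - 128·x^3) + (26 - 28·x - 120·x^2 + 128·x^3 - 256·x^4)·Dx + (-3 + 19·x - 34·x^2 + 24·x^3 + 16·x^4 - 64·x^5)·Dx^2  (order 2).
h: a_k = 3, 6, 22, 74, 278, 1066, 4182, 16554, …
ICs: h(0) = 3, h′(0) = 6.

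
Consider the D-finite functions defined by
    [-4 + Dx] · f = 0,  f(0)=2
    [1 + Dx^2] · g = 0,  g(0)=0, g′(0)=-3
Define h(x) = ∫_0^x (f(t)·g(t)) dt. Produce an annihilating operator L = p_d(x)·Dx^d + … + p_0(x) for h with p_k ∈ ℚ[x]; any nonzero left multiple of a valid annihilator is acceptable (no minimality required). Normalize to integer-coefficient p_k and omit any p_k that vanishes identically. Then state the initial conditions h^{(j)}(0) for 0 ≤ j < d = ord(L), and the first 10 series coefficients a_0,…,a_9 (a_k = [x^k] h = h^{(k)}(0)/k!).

L = 17·Dx - 8·Dx^2 + Dx^3  (order 3).
h: a_k = 0, 0, -3, -8, -47/4, -12, -1121/120, -611/105, -20047/6720, -23/18, …
ICs: h(0) = 0, h′(0) = 0, h′′(0) = -6.

f: a_k = 2, 8, 16, 64/3, 64/3, 256/15, 512/45, 2048/315, 1024/315, 4096/2835, …
g: a_k = 0, -3, 0, 1/2, 0, -1/40, 0, 1/1680, 0, -1/120960, …
f·g: L₀ = L_f ⊗_s L_g, ord ≤ 1·2.
h=∫h₀ ⇒ L = L₀·Dx.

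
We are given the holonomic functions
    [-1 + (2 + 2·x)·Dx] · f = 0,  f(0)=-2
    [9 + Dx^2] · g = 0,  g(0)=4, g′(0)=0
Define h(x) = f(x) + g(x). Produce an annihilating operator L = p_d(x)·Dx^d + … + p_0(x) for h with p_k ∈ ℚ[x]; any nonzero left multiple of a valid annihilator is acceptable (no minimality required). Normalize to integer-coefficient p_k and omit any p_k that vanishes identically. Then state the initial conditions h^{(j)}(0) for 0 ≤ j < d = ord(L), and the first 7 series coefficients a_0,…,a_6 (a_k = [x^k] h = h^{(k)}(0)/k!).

f: a_k = -2, -1, 1/4, -1/8, 5/64, -7/128, 21/512, …
g: a_k = 4, 0, -18, 0, 27/2, 0, -81/20, …
h₀=f+g: left-lcm gives L₀, ord ≤ 3.
L = (-351 - 648·x - 324·x^2) + (630 + 1926·x + 1944·x^2 + 648·x^3)·Dx + (-39 - 72·x - 36·x^2)·Dx^2 + (70 + 214·x + 216·x^2 + 72·x^3)·Dx^3  (order 3).
h: a_k = 2, -1, -71/4, -1/8, 869/64, -7/128, -10263/2560, …
ICs: h(0) = 2, h′(0) = -1, h′′(0) = -71/2.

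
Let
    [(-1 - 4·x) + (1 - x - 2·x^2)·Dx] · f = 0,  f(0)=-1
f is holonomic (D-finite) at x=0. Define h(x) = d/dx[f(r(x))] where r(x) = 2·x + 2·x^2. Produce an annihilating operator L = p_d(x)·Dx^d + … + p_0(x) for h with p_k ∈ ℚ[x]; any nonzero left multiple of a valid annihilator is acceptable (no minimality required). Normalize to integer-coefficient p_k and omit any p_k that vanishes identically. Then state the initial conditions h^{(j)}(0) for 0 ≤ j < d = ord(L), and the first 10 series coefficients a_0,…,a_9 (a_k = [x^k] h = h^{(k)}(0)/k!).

f: a_k = -1, -1, -3, -5, -11, -21, -43, -85, -171, -341, …
h₀=f(r): pull back L_f along r ⇒ L₀.
Differentiate: ansatz ord ≤ ord L₀ ⇒ L.
L = (14 + 108·x + 444·x^2 + 1312·x^3 + 2256·x^4 + 1920·x^5 + 640·x^6) + (-1 - 8·x + 6·x^2 + 148·x^3 + 440·x^4 + 624·x^5 + 448·x^6 + 128·x^7)·Dx  (order 1).
h: a_k = -2, -28, -192, -1232, -7480, -43248, -243712, -1344896, -7305120, -39192000, …
ICs: h(0) = -2.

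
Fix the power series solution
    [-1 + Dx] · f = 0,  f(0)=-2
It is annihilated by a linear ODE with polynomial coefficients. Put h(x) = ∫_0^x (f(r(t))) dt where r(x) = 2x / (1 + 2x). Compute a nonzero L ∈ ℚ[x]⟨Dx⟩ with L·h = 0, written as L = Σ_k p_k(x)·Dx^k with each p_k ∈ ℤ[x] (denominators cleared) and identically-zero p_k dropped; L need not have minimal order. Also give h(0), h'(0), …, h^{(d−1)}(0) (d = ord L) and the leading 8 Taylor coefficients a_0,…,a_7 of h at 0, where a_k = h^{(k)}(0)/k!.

L = -2·Dx + (1 + 4·x + 4·x^2)·Dx^2  (order 2).
h: a_k = 0, -2, -2, 4/3, -2/3, -4/15, 76/45, -1208/315, …
ICs: h(0) = 0, h′(0) = -2.

f: a_k = -2, -2, -1, -1/3, -1/12, -1/60, -1/360, -1/2520, …
h₀=f(r): pull back L_f along r ⇒ L₀.
h=∫₀ˣh₀: take L = L₀·Dx.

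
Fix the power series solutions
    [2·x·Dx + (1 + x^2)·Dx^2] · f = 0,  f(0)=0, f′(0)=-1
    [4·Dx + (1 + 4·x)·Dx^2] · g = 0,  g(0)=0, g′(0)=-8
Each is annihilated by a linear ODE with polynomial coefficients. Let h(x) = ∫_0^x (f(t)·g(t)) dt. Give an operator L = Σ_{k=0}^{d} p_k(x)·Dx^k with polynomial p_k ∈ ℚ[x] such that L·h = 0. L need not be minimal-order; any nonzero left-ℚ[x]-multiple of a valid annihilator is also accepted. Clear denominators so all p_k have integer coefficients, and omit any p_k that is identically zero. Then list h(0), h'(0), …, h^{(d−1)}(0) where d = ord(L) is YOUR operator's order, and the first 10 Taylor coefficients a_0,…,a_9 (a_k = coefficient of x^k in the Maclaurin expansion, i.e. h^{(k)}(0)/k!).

L = (144 + 896·x + 560·x^2 + 2304·x^3 + 1920·x^4 + 3328·x^5 + 256·x^7)·Dx^2 + (132 + 304·x + 2252·x^2 + 4144·x^3 + 8896·x^4 + 5952·x^5 + 8960·x^6 + 192·x^7 + 896·x^8)·Dx^3 + (72 + 376·x + 912·x^2 + 2808·x^3 + 3720·x^4 + 6288·x^5 + 3072·x^6 + 4368·x^7 + 192·x^8 + 512·x^9)·Dx^4 + (5 + 48·x + 178·x^2 + 416·x^3 + 729·x^4 + 720·x^5 + 1008·x^6 + 384·x^7 + 516·x^8 + 32·x^9 + 64·x^10)·Dx^5  (order 5).
h: a_k = 0, 0, 0, 8/3, -4, 8, -184/9, 2552/45, -2486/15, 4552/9, …
ICs: h(0) = 0, h′(0) = 0, h′′(0) = 0, h′′′(0) = 16, h′′′′(0) = -96.

f: a_k = 0, -1, 0, 1/3, 0, -1/5, 0, 1/7, 0, -1/9, …
g: a_k = 0, -8, 16, -128/3, 128, -2048/5, 4096/3, -32768/7, 16384, -524288/9, …
Sym-product of L_f,L_g gives L₀ (≤ ord 4).
h=∫h₀ ⇒ L = L₀·Dx.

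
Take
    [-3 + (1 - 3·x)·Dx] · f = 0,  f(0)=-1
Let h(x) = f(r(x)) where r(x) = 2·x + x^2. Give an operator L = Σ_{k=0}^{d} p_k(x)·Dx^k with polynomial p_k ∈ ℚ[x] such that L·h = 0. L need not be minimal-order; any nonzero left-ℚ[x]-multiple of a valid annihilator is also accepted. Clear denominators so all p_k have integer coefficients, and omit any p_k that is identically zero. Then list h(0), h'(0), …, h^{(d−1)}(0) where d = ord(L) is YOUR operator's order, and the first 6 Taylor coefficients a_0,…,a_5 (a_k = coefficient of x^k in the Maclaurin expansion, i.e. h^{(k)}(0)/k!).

L = (6 + 6·x) + (-1 + 6·x + 3·x^2)·Dx  (order 1).
h: a_k = -1, -6, -39, -252, -1629, -10530, …
ICs: h(0) = -1.

f: a_k = -1, -3, -9, -27, -81, -243, …
f∘r: x↦r, Dx↦Dx/r' in L_f ⇒ L₀.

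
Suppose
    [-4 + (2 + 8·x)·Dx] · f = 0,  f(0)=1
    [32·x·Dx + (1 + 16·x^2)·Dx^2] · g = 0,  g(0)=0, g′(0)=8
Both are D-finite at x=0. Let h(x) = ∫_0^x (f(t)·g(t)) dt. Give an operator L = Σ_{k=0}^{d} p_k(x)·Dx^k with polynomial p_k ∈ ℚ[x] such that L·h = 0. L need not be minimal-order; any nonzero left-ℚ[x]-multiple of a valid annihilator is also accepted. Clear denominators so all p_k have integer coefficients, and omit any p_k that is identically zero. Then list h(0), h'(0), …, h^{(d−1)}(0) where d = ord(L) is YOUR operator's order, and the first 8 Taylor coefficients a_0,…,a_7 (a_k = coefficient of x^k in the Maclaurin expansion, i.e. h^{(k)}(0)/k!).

f: a_k = 1, 2, -2, 4, -10, 28, -84, 264, …
g: a_k = 0, 8, 0, -128/3, 0, 2048/5, 0, -32768/7, …
L₀ := L_f ⊗_s L_g (sym. prod.), ord ≤ 2.
h=∫₀ˣh₀: take L = L₀·Dx.
L = (12 - 64·x - 64·x^2)·Dx + (-4 + 16·x + 192·x^2 + 256·x^3)·Dx^2 + (1 + 8·x + 32·x^2 + 128·x^3 + 256·x^4)·Dx^3  (order 3).
h: a_k = 0, 0, 4, 16/3, -44/3, -32/3, 3112/45, 13088/105, …
ICs: h(0) = 0, h′(0) = 0, h′′(0) = 8.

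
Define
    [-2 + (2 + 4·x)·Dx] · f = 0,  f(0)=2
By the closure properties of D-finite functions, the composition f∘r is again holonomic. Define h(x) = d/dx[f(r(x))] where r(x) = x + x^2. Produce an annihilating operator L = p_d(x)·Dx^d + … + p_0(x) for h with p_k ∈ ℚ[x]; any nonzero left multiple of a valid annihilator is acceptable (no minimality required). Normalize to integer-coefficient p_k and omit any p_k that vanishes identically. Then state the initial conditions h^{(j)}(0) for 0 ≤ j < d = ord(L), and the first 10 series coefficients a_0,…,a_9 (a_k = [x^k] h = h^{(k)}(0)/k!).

f: a_k = 2, 2, -1, 1, -5/4, 7/4, -21/8, 33/8, -429/64, 715/64, …
Change of var in L_f (x↦r) gives L₀.
Derive L from L₀ (diff closure).
L = 1 + (-1 - 4·x - 6·x^2 - 4·x^3)·Dx  (order 1).
h: a_k = 2, 2, -3, 3, -5/4, -9/4, 49/8, -61/8, 243/64, 395/64, …
ICs: h(0) = 2.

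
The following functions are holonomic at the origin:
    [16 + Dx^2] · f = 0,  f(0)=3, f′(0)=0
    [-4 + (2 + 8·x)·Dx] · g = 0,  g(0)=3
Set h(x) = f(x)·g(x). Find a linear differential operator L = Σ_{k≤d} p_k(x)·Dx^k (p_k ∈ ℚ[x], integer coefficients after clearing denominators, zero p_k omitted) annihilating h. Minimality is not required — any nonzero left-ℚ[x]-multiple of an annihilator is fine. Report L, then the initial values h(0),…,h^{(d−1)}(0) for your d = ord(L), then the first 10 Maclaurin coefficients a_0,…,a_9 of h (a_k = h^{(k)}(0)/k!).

L = (28 + 128·x + 256·x^2) + (-4 - 16·x)·Dx + (1 + 8·x + 16·x^2)·Dx^2  (order 2).
h: a_k = 9, 18, -90, -108, 150, 156, -1396/5, 3208/5, -88094/35, 323556/35, …
ICs: h(0) = 9, h′(0) = 18.

f: a_k = 3, 0, -24, 0, 32, 0, -256/15, 0, 512/105, 0, …
g: a_k = 3, 6, -6, 12, -30, 84, -252, 792, -2574, 8580, …
h₀=f·g: eliminate ⇒ L₀, order ≤ 2·1.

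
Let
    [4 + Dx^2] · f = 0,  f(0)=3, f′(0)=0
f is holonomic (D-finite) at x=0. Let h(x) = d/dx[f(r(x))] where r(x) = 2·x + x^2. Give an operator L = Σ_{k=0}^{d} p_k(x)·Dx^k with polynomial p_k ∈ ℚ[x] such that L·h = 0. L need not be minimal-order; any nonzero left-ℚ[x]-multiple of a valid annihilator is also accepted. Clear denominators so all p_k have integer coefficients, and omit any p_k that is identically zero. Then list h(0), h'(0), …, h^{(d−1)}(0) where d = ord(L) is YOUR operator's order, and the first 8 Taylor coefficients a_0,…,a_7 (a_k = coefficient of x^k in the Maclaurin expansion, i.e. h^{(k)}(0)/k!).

f: a_k = 3, 0, -6, 0, 2, 0, -4/15, 0, …
f∘r: x↦r, Dx↦Dx/r' in L_f ⇒ L₀.
h₀' ⇒ L via d/dx closure of L₀.
L = (19 + 64·x + 96·x^2 + 64·x^3 + 16·x^4) + (-3 - 3·x)·Dx + (1 + 2·x + x^2)·Dx^2  (order 2).
h: a_k = 0, -48, -72, 104, 320, 928/5, -1232/5, -47984/105, …
ICs: h(0) = 0, h′(0) = -48.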